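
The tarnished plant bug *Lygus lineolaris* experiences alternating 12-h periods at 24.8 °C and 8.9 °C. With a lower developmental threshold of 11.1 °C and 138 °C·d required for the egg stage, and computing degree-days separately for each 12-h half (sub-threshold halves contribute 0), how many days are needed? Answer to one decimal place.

Day half: max(0, 24.8 − 11.1) × 0.5 = 13.7 × 0.5 = 6.85 DD.
Night half: max(0, 8.9 − 11.1) × 0.5 = 0.0 × 0.5 = 0.00 DD.
Per 24 h: 6.85 DD/day.
Duration = 138 / 6.85 = 20.146 ≈ 20.1 days.

20.1 days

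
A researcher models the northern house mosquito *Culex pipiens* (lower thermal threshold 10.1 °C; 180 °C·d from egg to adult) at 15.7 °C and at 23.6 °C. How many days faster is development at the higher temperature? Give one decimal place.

At 15.7 °C: 180 / (15.7 − 10.1) = 180 / 5.6 = 32.143 d.
At 23.6 °C: 180 / (23.6 − 10.1) = 180 / 13.5 = 13.333 d.
Difference = |32.143 − 13.333| = 18.810 ≈ 18.8 days.

18.8 days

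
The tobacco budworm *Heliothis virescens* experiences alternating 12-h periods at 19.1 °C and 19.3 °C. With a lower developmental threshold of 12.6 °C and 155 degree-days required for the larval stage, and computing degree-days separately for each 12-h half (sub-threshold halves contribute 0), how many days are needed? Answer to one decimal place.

Day half: max(0, 19.1 − 12.6) × 0.5 = 6.5 × 0.5 = 3.25 DD.
Night half: max(0, 19.3 − 12.6) × 0.5 = 6.7 × 0.5 = 3.35 DD.
Per 24 h: 6.60 DD/day.
Duration = 155 / 6.60 = 23.485 ≈ 23.5 days.

23.5 days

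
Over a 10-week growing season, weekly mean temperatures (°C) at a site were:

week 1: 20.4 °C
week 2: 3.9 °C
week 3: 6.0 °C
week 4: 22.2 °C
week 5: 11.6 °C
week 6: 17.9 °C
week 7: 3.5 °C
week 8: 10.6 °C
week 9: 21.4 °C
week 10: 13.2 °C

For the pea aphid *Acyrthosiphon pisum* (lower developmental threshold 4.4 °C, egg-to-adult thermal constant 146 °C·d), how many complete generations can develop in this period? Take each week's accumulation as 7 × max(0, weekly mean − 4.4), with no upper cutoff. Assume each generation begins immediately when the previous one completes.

4 generations

Weekly DD (7 × max(0, T̄ − 4.4)): 112.0, 0.0, 11.2, 124.6, 50.4, 94.5, 0.0, 43.4, 119.0, 61.6.
Season total = 616.7 DD.
Complete generations = ⌊616.7 / 146⌋ = 4.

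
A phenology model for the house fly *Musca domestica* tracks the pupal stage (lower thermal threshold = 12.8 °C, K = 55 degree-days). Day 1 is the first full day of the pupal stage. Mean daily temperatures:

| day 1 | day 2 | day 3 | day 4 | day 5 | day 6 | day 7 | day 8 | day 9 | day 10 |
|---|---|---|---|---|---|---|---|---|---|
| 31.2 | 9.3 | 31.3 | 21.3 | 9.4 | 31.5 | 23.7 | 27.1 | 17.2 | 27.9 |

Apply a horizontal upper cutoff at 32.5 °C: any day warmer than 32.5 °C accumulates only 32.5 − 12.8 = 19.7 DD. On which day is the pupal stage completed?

Daily DD above 12.8 °C (capped at 19.7): 18.4, 0.0, 18.5, 8.5, 0.0, 18.7, 10.9, 14.3, 4.4, 15.1.
Cumulative: 18.4, 18.4, 36.9, 45.4, 45.4, 64.1, 75.0, 89.3, 93.7, 108.8.
The total first reaches 55 DD on day 6.

day 6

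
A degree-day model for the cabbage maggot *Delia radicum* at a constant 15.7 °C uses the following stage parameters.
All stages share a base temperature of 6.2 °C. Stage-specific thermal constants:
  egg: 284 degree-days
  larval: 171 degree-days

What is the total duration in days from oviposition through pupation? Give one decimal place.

Daily accumulation at 15.7 °C = 15.7 − 6.2 = 9.5 DD/day.
Total K = 284 + 171 = 455 DD.
Total duration = 455 / 9.5 = 47.895 ≈ 47.9 days.

47.9 days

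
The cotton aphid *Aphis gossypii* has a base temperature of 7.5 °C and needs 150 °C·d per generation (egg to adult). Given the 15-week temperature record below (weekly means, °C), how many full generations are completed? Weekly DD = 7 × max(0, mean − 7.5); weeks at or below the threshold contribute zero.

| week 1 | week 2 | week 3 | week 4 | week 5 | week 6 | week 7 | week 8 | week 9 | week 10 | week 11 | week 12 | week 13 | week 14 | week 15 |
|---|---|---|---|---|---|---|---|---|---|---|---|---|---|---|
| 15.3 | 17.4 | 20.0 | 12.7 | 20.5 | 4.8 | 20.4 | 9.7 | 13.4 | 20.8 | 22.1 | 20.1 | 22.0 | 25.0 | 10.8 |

6 generations

Weekly DD (7 × max(0, T̄ − 7.5)): 54.6, 69.3, 87.5, 36.4, 91.0, 0.0, 90.3, 15.4, 41.3, 93.1, 102.2, 88.2, 101.5, 122.5, 23.1.
Season total = 1016.4 DD.
Complete generations = ⌊1016.4 / 150⌋ = 6.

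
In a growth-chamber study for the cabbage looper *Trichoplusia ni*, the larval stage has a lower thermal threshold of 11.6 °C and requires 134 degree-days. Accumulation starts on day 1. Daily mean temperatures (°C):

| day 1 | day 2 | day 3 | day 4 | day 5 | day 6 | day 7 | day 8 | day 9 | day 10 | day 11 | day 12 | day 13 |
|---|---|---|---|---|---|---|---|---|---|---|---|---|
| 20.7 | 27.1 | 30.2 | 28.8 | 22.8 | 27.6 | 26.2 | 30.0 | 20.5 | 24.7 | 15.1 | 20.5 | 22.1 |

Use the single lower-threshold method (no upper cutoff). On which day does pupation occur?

day 10

Daily DD above 11.6 °C: 9.1, 15.5, 18.6, 17.2, 11.2, 16.0, 14.6, 18.4, 8.9, 13.1, 3.5, 8.9, 10.5.
Cumulative: 9.1, 24.6, 43.2, 60.4, 71.6, 87.6, 102.2, 120.6, 129.5, 142.6, 146.1, 155.0, 165.5.
The total first reaches 134 DD on day 10.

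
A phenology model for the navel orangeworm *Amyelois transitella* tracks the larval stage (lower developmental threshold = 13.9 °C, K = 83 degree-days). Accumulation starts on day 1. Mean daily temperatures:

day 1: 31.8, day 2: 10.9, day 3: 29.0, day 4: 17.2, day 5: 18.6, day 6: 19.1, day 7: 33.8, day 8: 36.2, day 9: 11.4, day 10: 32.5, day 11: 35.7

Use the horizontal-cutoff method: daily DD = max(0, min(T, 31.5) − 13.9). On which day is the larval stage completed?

Daily DD above 13.9 °C (capped at 17.6): 17.6, 0.0, 15.1, 3.3, 4.7, 5.2, 17.6, 17.6, 0.0, 17.6, 17.6.
Cumulative: 17.6, 17.6, 32.7, 36.0, 40.7, 45.9, 63.5, 81.1, 81.1, 98.7, 116.3.
The total first reaches 83 DD on day 10.

day 10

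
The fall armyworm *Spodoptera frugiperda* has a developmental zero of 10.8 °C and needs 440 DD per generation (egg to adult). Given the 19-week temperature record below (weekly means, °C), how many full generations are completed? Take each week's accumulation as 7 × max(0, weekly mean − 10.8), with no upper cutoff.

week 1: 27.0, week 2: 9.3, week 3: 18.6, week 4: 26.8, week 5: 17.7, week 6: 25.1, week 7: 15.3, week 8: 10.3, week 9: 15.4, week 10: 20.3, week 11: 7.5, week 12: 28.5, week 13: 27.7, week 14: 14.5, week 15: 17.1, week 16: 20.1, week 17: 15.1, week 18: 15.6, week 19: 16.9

Weekly DD (7 × max(0, T̄ − 10.8)): 113.4, 0.0, 54.6, 112.0, 48.3, 100.1, 31.5, 0.0, 32.2, 66.5, 0.0, 123.9, 118.3, 25.9, 44.1, 65.1, 30.1, 33.6, 42.7.
Season total = 1042.3 DD.
Complete generations = ⌊1042.3 / 440⌋ = 2.

2 generations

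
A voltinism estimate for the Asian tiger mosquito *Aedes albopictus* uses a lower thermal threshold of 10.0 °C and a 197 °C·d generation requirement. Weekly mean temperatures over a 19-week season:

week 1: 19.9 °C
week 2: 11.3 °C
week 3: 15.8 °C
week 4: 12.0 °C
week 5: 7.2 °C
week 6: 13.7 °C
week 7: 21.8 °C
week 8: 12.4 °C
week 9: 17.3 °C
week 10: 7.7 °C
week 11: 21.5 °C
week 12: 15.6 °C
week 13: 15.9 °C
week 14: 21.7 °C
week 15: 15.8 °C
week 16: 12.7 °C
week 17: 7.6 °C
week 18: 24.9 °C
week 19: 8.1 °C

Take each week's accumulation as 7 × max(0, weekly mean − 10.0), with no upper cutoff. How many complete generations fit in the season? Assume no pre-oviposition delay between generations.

Weekly DD (7 × max(0, T̄ − 10.0)): 69.3, 9.1, 40.6, 14.0, 0.0, 25.9, 82.6, 16.8, 51.1, 0.0, 80.5, 39.2, 41.3, 81.9, 40.6, 18.9, 0.0, 104.3, 0.0.
Season total = 716.1 DD.
Complete generations = ⌊716.1 / 197⌋ = 3.

3 generations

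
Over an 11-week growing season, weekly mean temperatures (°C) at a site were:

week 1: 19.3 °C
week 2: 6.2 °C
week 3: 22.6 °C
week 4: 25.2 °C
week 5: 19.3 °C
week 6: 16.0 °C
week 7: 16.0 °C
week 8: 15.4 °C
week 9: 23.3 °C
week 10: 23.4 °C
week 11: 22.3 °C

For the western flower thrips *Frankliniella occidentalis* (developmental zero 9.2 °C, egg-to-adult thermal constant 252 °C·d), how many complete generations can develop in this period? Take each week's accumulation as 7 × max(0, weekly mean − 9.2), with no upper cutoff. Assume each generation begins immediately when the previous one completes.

Weekly DD (7 × max(0, T̄ − 9.2)): 70.7, 0.0, 93.8, 112.0, 70.7, 47.6, 47.6, 43.4, 98.7, 99.4, 91.7.
Season total = 775.6 DD.
Complete generations = ⌊775.6 / 252⌋ = 3.

3 generations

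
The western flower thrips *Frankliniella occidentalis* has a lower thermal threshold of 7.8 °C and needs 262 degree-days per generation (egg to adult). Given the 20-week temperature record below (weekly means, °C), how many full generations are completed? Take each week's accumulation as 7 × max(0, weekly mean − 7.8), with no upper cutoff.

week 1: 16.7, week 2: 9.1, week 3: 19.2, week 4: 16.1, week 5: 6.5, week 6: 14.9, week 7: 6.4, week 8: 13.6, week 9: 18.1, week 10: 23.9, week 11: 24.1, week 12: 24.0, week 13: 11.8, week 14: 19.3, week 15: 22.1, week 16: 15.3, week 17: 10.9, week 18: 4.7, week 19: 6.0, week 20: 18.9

4 generations

Weekly DD (7 × max(0, T̄ − 7.8)): 62.3, 9.1, 79.8, 58.1, 0.0, 49.7, 0.0, 40.6, 72.1, 112.7, 114.1, 113.4, 28.0, 80.5, 100.1, 52.5, 21.7, 0.0, 0.0, 77.7.
Season total = 1072.4 DD.
Complete generations = ⌊1072.4 / 262⌋ = 4.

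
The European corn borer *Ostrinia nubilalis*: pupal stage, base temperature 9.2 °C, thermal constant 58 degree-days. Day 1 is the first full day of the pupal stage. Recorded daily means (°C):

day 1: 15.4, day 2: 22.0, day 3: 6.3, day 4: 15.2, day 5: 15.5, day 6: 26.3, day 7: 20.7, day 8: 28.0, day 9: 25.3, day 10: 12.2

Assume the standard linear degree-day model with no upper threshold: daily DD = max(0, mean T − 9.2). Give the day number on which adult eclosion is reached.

day 7

Daily DD above 9.2 °C: 6.2, 12.8, 0.0, 6.0, 6.3, 17.1, 11.5, 18.8, 16.1, 3.0.
Cumulative: 6.2, 19.0, 19.0, 25.0, 31.3, 48.4, 59.9, 78.7, 94.8, 97.8.
The total first reaches 58 DD on day 7.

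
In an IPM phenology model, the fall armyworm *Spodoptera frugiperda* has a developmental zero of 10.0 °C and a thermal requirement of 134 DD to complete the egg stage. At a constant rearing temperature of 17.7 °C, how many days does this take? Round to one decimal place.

Daily accumulation = 17.7 − 10.0 = 7.7 DD/day.
Duration = 134 / 7.7 = 17.403 ≈ 17.4 days.

17.4 days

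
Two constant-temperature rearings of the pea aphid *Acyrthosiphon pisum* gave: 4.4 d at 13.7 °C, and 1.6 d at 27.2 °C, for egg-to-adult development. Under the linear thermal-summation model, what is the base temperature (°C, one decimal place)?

6.0 °C

Under the model K = D·(T − T_b), so D₁·(T₁ − T_b) = D₂·(T₂ − T_b).
4.4·(13.7 − T_b) = 1.6·(27.2 − T_b)
T_b = (4.4·13.7 − 1.6·27.2) / (4.4 − 1.6) = 16.76 / 2.8 = 5.986 °C ≈ 6.0 °C.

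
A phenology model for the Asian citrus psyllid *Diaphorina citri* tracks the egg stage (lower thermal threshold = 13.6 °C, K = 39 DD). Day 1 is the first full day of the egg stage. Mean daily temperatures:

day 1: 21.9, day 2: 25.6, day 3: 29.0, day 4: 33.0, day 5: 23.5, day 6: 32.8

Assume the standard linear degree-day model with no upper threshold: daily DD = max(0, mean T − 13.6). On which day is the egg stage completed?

Daily DD above 13.6 °C: 8.3, 12.0, 15.4, 19.4, 9.9, 19.2.
Cumulative: 8.3, 20.3, 35.7, 55.1, 65.0, 84.2.
The total first reaches 39 DD on day 4.

day 4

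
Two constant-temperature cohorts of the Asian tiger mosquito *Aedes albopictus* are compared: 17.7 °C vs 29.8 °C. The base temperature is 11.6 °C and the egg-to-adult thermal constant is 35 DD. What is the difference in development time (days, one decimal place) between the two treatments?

At 17.7 °C: 35 / (17.7 − 11.6) = 35 / 6.1 = 5.738 d.
At 29.8 °C: 35 / (29.8 − 11.6) = 35 / 18.2 = 1.923 d.
Difference = |5.738 − 1.923| = 3.815 ≈ 3.8 days.

3.8 days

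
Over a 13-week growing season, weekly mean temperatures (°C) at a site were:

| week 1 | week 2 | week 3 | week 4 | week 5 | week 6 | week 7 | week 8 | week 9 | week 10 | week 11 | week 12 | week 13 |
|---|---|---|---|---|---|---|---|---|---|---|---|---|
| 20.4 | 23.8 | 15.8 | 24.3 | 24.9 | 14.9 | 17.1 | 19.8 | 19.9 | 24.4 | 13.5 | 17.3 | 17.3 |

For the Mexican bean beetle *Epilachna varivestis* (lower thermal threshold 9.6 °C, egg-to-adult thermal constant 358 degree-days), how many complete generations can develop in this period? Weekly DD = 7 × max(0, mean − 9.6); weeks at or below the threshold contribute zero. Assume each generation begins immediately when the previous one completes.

Weekly DD (7 × max(0, T̄ − 9.6)): 75.6, 99.4, 43.4, 102.9, 107.1, 37.1, 52.5, 71.4, 72.1, 103.6, 27.3, 53.9, 53.9.
Season total = 900.2 DD.
Complete generations = ⌊900.2 / 358⌋ = 2.

2 generations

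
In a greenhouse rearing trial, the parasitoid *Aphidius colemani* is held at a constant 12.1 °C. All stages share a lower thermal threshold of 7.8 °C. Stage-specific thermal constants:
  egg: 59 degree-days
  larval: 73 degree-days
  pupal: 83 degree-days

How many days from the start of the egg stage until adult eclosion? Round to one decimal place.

50.0 days

Daily accumulation at 12.1 °C = 12.1 − 7.8 = 4.3 DD/day.
Total K = 59 + 73 + 83 = 215 DD.
Total duration = 215 / 4.3 = 50.000 ≈ 50.0 days.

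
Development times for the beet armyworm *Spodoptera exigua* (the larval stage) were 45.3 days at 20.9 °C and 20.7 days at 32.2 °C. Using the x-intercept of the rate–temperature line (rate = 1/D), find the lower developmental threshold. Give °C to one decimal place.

11.4 °C

Equal thermal constants: D₁(T₁ − T_b) = D₂(T₂ − T_b).
45.3·(20.9 − T_b) = 20.7·(32.2 − T_b)
T_b = (45.3·20.9 − 20.7·32.2) / (45.3 − 20.7) = 280.23 / 24.6 = 11.391 °C ≈ 11.4 °C.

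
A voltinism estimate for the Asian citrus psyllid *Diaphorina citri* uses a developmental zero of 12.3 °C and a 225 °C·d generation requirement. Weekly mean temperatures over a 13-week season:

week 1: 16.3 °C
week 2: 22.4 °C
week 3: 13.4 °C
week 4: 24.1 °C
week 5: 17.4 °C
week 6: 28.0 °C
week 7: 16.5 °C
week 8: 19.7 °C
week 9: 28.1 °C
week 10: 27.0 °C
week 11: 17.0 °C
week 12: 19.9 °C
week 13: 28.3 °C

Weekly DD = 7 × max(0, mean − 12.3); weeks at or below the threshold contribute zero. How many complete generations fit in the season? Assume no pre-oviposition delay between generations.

3 generations

Weekly DD (7 × max(0, T̄ − 12.3)): 28.0, 70.7, 7.7, 82.6, 35.7, 109.9, 29.4, 51.8, 110.6, 102.9, 32.9, 53.2, 112.0.
Season total = 827.4 DD.
Complete generations = ⌊827.4 / 225⌋ = 3.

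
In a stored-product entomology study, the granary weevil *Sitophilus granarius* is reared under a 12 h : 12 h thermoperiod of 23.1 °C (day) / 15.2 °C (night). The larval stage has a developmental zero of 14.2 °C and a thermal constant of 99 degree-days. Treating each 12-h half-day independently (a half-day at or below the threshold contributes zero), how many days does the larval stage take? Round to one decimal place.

20.0 days

Day half: max(0, 23.1 − 14.2) × 0.5 = 8.9 × 0.5 = 4.45 DD.
Night half: max(0, 15.2 − 14.2) × 0.5 = 1.0 × 0.5 = 0.50 DD.
Per 24 h: 4.95 DD/day.
Duration = 99 / 4.95 = 20.000 ≈ 20.0 days.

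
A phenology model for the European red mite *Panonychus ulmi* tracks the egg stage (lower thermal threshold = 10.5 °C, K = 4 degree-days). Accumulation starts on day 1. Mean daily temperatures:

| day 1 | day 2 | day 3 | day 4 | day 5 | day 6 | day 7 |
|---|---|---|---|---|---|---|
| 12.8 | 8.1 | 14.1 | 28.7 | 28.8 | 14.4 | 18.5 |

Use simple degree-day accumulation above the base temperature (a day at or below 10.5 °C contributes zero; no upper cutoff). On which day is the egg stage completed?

day 3

Daily DD above 10.5 °C: 2.3, 0.0, 3.6, 18.2, 18.3, 3.9, 8.0.
Cumulative: 2.3, 2.3, 5.9, 24.1, 42.4, 46.3, 54.3.
The total first reaches 4 DD on day 3.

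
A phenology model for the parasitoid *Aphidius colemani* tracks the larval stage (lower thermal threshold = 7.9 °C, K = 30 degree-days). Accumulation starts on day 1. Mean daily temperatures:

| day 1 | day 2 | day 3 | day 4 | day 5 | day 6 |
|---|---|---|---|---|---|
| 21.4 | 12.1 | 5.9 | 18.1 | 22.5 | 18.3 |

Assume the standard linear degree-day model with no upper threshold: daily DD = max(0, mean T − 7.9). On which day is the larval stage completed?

Daily DD above 7.9 °C: 13.5, 4.2, 0.0, 10.2, 14.6, 10.4.
Cumulative: 13.5, 17.7, 17.7, 27.9, 42.5, 52.9.
The total first reaches 30 DD on day 5.

day 5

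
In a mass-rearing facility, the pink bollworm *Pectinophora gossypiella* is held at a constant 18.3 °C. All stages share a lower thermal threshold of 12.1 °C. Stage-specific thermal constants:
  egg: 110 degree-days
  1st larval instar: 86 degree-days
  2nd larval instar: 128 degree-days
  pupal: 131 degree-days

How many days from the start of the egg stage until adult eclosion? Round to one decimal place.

73.4 days

Daily accumulation at 18.3 °C = 18.3 − 12.1 = 6.2 DD/day.
Total K = 110 + 86 + 128 + 131 = 455 DD.
Total duration = 455 / 6.2 = 73.387 ≈ 73.4 days.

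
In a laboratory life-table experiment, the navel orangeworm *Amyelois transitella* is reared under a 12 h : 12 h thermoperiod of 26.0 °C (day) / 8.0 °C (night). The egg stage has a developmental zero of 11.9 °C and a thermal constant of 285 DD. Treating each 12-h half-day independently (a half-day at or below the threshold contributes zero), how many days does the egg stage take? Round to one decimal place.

40.4 days

Day half: max(0, 26.0 − 11.9) × 0.5 = 14.1 × 0.5 = 7.05 DD.
Night half: max(0, 8.0 − 11.9) × 0.5 = 0.0 × 0.5 = 0.00 DD.
Per 24 h: 7.05 DD/day.
Duration = 285 / 7.05 = 40.426 ≈ 40.4 days.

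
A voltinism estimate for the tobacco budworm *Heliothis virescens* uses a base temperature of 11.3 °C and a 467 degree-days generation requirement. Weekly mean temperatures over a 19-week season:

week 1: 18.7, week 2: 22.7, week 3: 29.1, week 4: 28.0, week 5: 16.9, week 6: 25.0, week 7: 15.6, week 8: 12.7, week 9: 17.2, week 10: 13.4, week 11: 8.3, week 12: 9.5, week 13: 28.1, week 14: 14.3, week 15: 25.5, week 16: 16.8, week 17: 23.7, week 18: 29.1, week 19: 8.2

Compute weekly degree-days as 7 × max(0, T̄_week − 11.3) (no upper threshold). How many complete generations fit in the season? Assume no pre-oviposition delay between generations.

Weekly DD (7 × max(0, T̄ − 11.3)): 51.8, 79.8, 124.6, 116.9, 39.2, 95.9, 30.1, 9.8, 41.3, 14.7, 0.0, 0.0, 117.6, 21.0, 99.4, 38.5, 86.8, 124.6, 0.0.
Season total = 1092.0 DD.
Complete generations = ⌊1092.0 / 467⌋ = 2.

2 generations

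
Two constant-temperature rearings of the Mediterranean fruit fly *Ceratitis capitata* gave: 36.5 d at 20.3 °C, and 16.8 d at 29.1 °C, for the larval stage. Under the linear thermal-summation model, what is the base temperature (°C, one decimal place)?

Linear rate model ⇒ the product D·(T − T_b) is constant across temperatures.
36.5·(20.3 − T_b) = 16.8·(29.1 − T_b)
T_b = (36.5·20.3 − 16.8·29.1) / (36.5 − 16.8) = 252.07 / 19.7 = 12.795 °C ≈ 12.8 °C.

12.8 °C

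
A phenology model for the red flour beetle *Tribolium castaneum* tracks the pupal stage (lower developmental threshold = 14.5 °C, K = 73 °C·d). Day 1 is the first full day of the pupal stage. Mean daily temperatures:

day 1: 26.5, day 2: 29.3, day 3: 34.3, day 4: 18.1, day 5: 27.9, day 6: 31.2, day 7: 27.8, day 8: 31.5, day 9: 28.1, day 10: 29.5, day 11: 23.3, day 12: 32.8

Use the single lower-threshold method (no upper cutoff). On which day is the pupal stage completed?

Daily DD above 14.5 °C: 12.0, 14.8, 19.8, 3.6, 13.4, 16.7, 13.3, 17.0, 13.6, 15.0, 8.8, 18.3.
Cumulative: 12.0, 26.8, 46.6, 50.2, 63.6, 80.3, 93.6, 110.6, 124.2, 139.2, 148.0, 166.3.
The total first reaches 73 DD on day 6.

day 6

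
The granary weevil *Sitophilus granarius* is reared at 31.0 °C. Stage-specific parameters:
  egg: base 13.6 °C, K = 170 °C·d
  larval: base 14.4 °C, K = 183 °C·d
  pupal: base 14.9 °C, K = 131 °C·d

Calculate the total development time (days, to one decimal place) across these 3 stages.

28.9 days

egg: 170 / (31.0 − 13.6) = 170 / 17.4 = 9.770 d.
larval: 183 / (31.0 − 14.4) = 183 / 16.6 = 11.024 d.
pupal: 131 / (31.0 − 14.9) = 131 / 16.1 = 8.137 d.
Sum = 28.931 ≈ 28.9 days.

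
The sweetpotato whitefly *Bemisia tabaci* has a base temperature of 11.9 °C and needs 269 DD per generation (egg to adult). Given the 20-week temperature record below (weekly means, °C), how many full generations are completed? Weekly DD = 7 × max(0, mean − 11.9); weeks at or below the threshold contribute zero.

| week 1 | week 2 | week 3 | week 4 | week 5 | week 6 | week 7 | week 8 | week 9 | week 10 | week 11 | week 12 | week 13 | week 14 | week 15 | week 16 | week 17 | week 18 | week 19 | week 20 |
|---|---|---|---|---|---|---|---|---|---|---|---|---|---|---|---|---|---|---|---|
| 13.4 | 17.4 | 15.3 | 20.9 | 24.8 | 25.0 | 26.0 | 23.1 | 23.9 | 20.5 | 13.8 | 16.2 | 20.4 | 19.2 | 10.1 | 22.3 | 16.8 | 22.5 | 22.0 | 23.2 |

Weekly DD (7 × max(0, T̄ − 11.9)): 10.5, 38.5, 23.8, 63.0, 90.3, 91.7, 98.7, 78.4, 84.0, 60.2, 13.3, 30.1, 59.5, 51.1, 0.0, 72.8, 34.3, 74.2, 70.7, 79.1.
Season total = 1124.2 DD.
Complete generations = ⌊1124.2 / 269⌋ = 4.

4 generations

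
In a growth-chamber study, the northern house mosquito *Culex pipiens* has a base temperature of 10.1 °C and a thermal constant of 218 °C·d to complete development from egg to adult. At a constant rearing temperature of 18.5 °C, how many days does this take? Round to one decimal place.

26.0 days

Daily accumulation = 18.5 − 10.1 = 8.4 DD/day.
Duration = 218 / 8.4 = 25.952 ≈ 26.0 days.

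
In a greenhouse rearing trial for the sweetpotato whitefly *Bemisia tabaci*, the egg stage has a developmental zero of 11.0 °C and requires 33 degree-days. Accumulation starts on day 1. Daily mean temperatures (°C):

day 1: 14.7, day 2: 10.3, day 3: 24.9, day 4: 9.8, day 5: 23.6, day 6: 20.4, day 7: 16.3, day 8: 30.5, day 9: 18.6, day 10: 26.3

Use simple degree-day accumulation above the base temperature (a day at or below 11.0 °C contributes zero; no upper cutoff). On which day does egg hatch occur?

day 6

Daily DD above 11.0 °C: 3.7, 0.0, 13.9, 0.0, 12.6, 9.4, 5.3, 19.5, 7.6, 15.3.
Cumulative: 3.7, 3.7, 17.6, 17.6, 30.2, 39.6, 44.9, 64.4, 72.0, 87.3.
The total first reaches 33 DD on day 6.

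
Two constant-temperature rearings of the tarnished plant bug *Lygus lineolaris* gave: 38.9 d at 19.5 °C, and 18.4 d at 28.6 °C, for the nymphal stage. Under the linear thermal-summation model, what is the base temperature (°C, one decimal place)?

11.3 °C

Linear rate model ⇒ the product D·(T − T_b) is constant across temperatures.
38.9·(19.5 − T_b) = 18.4·(28.6 − T_b)
T_b = (38.9·19.5 − 18.4·28.6) / (38.9 − 18.4) = 232.31 / 20.5 = 11.332 °C ≈ 11.3 °C.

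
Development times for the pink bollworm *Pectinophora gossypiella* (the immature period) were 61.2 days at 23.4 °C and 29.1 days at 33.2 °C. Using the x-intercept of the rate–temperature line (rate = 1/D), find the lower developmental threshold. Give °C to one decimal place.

Linear rate model ⇒ the product D·(T − T_b) is constant across temperatures.
61.2·(23.4 − T_b) = 29.1·(33.2 − T_b)
T_b = (61.2·23.4 − 29.1·33.2) / (61.2 − 29.1) = 465.96 / 32.1 = 14.516 °C ≈ 14.5 °C.

14.5 °C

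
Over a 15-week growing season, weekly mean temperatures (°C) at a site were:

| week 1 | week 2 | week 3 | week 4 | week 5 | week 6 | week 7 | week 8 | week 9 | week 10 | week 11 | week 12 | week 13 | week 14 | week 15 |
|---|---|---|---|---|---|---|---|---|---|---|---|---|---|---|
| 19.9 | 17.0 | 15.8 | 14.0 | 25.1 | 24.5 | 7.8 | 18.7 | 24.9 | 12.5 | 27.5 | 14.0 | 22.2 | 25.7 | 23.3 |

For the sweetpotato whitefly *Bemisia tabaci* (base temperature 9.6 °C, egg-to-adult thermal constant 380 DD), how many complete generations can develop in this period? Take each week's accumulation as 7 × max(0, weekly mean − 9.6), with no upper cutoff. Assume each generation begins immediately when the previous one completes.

2 generations

Weekly DD (7 × max(0, T̄ − 9.6)): 72.1, 51.8, 43.4, 30.8, 108.5, 104.3, 0.0, 63.7, 107.1, 20.3, 125.3, 30.8, 88.2, 112.7, 95.9.
Season total = 1054.9 DD.
Complete generations = ⌊1054.9 / 380⌋ = 2.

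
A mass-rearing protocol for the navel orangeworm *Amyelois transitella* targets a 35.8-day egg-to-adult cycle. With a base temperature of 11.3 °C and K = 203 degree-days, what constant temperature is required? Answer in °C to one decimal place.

17.0 °C

Required daily accumulation = 203 / 35.8 = 5.670 DD/day.
T = T_base + 5.670 = 11.3 + 5.670 = 16.970 ≈ 17.0 °C.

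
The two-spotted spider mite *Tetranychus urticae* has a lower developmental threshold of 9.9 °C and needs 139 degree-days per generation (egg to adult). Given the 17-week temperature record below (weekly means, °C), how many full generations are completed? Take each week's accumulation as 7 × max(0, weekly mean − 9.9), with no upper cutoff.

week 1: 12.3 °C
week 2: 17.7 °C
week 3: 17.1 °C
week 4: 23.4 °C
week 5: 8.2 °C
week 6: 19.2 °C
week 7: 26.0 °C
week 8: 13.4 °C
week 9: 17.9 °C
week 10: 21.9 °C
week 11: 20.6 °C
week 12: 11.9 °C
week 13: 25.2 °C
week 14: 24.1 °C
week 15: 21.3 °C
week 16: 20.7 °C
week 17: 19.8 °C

7 generations

Weekly DD (7 × max(0, T̄ − 9.9)): 16.8, 54.6, 50.4, 94.5, 0.0, 65.1, 112.7, 24.5, 56.0, 84.0, 74.9, 14.0, 107.1, 99.4, 79.8, 75.6, 69.3.
Season total = 1078.7 DD.
Complete generations = ⌊1078.7 / 139⌋ = 7.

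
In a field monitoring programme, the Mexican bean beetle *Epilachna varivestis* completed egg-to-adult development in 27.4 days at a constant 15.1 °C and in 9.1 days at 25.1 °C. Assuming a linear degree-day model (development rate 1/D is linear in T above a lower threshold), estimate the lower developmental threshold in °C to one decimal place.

10.1 °C

Equal thermal constants: D₁(T₁ − T_b) = D₂(T₂ − T_b).
27.4·(15.1 − T_b) = 9.1·(25.1 − T_b)
T_b = (27.4·15.1 − 9.1·25.1) / (27.4 − 9.1) = 185.33 / 18.3 = 10.127 °C ≈ 10.1 °C.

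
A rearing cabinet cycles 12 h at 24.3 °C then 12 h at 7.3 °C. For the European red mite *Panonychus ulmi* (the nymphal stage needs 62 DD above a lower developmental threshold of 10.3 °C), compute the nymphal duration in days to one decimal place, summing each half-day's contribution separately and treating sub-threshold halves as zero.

Day half: max(0, 24.3 − 10.3) × 0.5 = 14.0 × 0.5 = 7.00 DD.
Night half: max(0, 7.3 − 10.3) × 0.5 = 0.0 × 0.5 = 0.00 DD.
Per 24 h: 7.00 DD/day.
Duration = 62 / 7.00 = 8.857 ≈ 8.9 days.

8.9 days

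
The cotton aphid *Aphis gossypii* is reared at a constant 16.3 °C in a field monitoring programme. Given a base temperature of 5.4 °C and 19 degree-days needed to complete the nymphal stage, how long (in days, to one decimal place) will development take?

Daily accumulation = 16.3 − 5.4 = 10.9 DD/day.
Duration = 19 / 10.9 = 1.743 ≈ 1.7 days.

1.7 days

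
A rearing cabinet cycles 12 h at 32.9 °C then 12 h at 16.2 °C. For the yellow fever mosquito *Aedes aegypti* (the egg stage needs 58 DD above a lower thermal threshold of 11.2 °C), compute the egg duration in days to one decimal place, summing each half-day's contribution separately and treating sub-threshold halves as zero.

4.3 days

Day half: max(0, 32.9 − 11.2) × 0.5 = 21.7 × 0.5 = 10.85 DD.
Night half: max(0, 16.2 − 11.2) × 0.5 = 5.0 × 0.5 = 2.50 DD.
Per 24 h: 13.35 DD/day.
Duration = 58 / 13.35 = 4.345 ≈ 4.3 days.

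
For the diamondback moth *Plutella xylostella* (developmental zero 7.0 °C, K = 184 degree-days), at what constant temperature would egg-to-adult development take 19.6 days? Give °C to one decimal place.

Required daily accumulation = 184 / 19.6 = 9.388 DD/day.
T = T_base + 9.388 = 7.0 + 9.388 = 16.388 ≈ 16.4 °C.

16.4 °C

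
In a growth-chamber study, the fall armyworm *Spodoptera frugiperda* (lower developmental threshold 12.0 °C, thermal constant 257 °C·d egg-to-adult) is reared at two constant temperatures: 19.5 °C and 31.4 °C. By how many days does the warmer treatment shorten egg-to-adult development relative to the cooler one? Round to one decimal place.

21.0 days

At 19.5 °C: 257 / (19.5 − 12.0) = 257 / 7.5 = 34.267 d.
At 31.4 °C: 257 / (31.4 − 12.0) = 257 / 19.4 = 13.247 d.
Difference = |34.267 − 13.247| = 21.019 ≈ 21.0 days.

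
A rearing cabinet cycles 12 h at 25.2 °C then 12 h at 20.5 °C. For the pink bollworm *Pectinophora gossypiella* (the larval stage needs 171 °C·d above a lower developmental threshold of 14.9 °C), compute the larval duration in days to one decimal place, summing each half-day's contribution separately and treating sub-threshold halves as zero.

Day half: max(0, 25.2 − 14.9) × 0.5 = 10.3 × 0.5 = 5.15 DD.
Night half: max(0, 20.5 − 14.9) × 0.5 = 5.6 × 0.5 = 2.80 DD.
Per 24 h: 7.95 DD/day.
Duration = 171 / 7.95 = 21.509 ≈ 21.5 days.

21.5 days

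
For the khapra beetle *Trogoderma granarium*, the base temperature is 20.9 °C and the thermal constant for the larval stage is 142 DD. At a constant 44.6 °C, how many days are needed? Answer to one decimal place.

6.0 days

Daily accumulation = 44.6 − 20.9 = 23.7 DD/day.
Duration = 142 / 23.7 = 5.992 ≈ 6.0 days.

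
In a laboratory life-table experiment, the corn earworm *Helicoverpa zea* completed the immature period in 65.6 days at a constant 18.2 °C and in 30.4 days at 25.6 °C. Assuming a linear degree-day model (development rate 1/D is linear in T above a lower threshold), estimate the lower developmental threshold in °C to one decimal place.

11.8 °C

Linear rate model ⇒ the product D·(T − T_b) is constant across temperatures.
65.6·(18.2 − T_b) = 30.4·(25.6 − T_b)
T_b = (65.6·18.2 − 30.4·25.6) / (65.6 − 30.4) = 415.68 / 35.2 = 11.809 °C ≈ 11.8 °C.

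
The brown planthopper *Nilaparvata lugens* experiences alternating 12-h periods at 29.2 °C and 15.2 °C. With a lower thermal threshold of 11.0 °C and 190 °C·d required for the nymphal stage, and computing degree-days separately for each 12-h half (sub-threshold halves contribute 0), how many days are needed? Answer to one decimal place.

17.0 days

Day half: max(0, 29.2 − 11.0) × 0.5 = 18.2 × 0.5 = 9.10 DD.
Night half: max(0, 15.2 − 11.0) × 0.5 = 4.2 × 0.5 = 2.10 DD.
Per 24 h: 11.20 DD/day.
Duration = 190 / 11.20 = 16.964 ≈ 17.0 days.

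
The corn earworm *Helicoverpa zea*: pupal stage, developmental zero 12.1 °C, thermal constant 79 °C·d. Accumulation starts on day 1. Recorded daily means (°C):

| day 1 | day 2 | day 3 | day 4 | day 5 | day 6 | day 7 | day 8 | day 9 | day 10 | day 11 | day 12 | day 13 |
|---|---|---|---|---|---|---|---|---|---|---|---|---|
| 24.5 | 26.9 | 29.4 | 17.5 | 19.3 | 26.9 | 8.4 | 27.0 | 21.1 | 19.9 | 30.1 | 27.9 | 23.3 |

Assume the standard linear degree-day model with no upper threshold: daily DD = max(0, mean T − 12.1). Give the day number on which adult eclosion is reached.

Daily DD above 12.1 °C: 12.4, 14.8, 17.3, 5.4, 7.2, 14.8, 0.0, 14.9, 9.0, 7.8, 18.0, 15.8, 11.2.
Cumulative: 12.4, 27.2, 44.5, 49.9, 57.1, 71.9, 71.9, 86.8, 95.8, 103.6, 121.6, 137.4, 148.6.
The total first reaches 79 DD on day 8.

day 8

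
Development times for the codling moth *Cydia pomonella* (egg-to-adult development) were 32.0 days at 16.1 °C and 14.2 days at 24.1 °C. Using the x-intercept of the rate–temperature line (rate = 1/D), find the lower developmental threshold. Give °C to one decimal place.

Equal thermal constants: D₁(T₁ − T_b) = D₂(T₂ − T_b).
32.0·(16.1 − T_b) = 14.2·(24.1 − T_b)
T_b = (32.0·16.1 − 14.2·24.1) / (32.0 − 14.2) = 172.98 / 17.8 = 9.718 °C ≈ 9.7 °C.

9.7 °C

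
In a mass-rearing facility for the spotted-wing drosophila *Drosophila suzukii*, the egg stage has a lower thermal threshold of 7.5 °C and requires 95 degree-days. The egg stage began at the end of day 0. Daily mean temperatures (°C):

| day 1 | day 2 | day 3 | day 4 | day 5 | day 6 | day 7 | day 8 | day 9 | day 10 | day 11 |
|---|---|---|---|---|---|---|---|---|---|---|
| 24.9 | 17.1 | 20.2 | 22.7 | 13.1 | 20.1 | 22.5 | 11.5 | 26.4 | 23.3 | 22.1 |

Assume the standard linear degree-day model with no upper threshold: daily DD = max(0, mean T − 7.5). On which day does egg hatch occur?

day 9

Daily DD above 7.5 °C: 17.4, 9.6, 12.7, 15.2, 5.6, 12.6, 15.0, 4.0, 18.9, 15.8, 14.6.
Cumulative: 17.4, 27.0, 39.7, 54.9, 60.5, 73.1, 88.1, 92.1, 111.0, 126.8, 141.4.
The total first reaches 95 DD on day 9.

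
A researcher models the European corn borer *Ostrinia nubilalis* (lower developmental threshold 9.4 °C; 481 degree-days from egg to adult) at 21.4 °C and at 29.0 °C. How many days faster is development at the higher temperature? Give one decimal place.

At 21.4 °C: 481 / (21.4 − 9.4) = 481 / 12.0 = 40.083 d.
At 29.0 °C: 481 / (29.0 − 9.4) = 481 / 19.6 = 24.541 d.
Difference = |40.083 − 24.541| = 15.543 ≈ 15.5 days.

15.5 days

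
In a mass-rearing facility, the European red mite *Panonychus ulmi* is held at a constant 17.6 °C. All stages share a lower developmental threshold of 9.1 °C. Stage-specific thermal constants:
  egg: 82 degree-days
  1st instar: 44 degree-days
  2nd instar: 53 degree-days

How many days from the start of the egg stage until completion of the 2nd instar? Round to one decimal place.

Daily accumulation at 17.6 °C = 17.6 − 9.1 = 8.5 DD/day.
Total K = 82 + 44 + 53 = 179 DD.
Total duration = 179 / 8.5 = 21.059 ≈ 21.1 days.

21.1 days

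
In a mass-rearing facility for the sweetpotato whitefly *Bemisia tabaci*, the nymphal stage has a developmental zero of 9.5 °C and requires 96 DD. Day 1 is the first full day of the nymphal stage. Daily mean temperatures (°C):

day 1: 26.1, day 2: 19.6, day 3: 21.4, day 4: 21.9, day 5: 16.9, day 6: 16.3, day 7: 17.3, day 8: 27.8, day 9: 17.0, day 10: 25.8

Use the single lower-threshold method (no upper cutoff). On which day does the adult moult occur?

Daily DD above 9.5 °C: 16.6, 10.1, 11.9, 12.4, 7.4, 6.8, 7.8, 18.3, 7.5, 16.3.
Cumulative: 16.6, 26.7, 38.6, 51.0, 58.4, 65.2, 73.0, 91.3, 98.8, 115.1.
The total first reaches 96 DD on day 9.

day 9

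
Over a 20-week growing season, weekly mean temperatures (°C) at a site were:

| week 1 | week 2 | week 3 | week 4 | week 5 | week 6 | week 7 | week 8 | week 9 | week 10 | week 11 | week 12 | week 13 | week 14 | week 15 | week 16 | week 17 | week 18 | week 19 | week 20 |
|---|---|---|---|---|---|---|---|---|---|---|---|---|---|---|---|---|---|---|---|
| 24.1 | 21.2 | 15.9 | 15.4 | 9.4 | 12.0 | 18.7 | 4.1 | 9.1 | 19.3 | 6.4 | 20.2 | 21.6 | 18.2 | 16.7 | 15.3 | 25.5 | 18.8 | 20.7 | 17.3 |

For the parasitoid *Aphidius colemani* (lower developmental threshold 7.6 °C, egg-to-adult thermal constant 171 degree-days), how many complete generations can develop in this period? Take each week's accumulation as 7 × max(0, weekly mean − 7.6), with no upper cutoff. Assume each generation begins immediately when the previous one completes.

Weekly DD (7 × max(0, T̄ − 7.6)): 115.5, 95.2, 58.1, 54.6, 12.6, 30.8, 77.7, 0.0, 10.5, 81.9, 0.0, 88.2, 98.0, 74.2, 63.7, 53.9, 125.3, 78.4, 91.7, 67.9.
Season total = 1278.2 DD.
Complete generations = ⌊1278.2 / 171⌋ = 7.

7 generations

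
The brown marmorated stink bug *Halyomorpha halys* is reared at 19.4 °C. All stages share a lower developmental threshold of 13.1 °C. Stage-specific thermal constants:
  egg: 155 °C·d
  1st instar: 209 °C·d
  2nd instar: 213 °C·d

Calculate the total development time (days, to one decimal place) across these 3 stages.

Daily accumulation at 19.4 °C = 19.4 − 13.1 = 6.3 DD/day.
Total K = 155 + 209 + 213 = 577 DD.
Total duration = 577 / 6.3 = 91.587 ≈ 91.6 days.

91.6 days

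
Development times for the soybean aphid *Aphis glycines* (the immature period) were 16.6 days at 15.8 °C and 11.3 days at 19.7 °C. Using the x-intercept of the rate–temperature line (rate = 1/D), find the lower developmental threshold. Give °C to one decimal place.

7.5 °C

Under the model K = D·(T − T_b), so D₁·(T₁ − T_b) = D₂·(T₂ − T_b).
16.6·(15.8 − T_b) = 11.3·(19.7 − T_b)
T_b = (16.6·15.8 − 11.3·19.7) / (16.6 − 11.3) = 39.67 / 5.3 = 7.485 °C ≈ 7.5 °C.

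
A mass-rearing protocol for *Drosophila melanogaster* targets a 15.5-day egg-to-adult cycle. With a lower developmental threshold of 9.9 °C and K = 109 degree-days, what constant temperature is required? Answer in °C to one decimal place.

16.9 °C

Required daily accumulation = 109 / 15.5 = 7.032 DD/day.
T = T_base + 7.032 = 9.9 + 7.032 = 16.932 ≈ 16.9 °C.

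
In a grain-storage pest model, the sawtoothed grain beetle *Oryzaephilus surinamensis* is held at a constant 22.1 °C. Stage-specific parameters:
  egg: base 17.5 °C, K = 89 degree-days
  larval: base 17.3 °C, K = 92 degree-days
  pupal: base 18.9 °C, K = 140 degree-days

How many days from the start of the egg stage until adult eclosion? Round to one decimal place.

82.3 days

egg: 89 / (22.1 − 17.5) = 89 / 4.6 = 19.348 d.
larval: 92 / (22.1 − 17.3) = 92 / 4.8 = 19.167 d.
pupal: 140 / (22.1 − 18.9) = 140 / 3.2 = 43.750 d.
Sum = 82.264 ≈ 82.3 days.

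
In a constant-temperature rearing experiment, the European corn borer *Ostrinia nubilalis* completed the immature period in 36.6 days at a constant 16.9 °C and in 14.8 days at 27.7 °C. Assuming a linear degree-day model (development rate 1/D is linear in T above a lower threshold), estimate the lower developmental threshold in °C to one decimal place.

Under the model K = D·(T − T_b), so D₁·(T₁ − T_b) = D₂·(T₂ − T_b).
36.6·(16.9 − T_b) = 14.8·(27.7 − T_b)
T_b = (36.6·16.9 − 14.8·27.7) / (36.6 − 14.8) = 208.58 / 21.8 = 9.568 °C ≈ 9.6 °C.

9.6 °C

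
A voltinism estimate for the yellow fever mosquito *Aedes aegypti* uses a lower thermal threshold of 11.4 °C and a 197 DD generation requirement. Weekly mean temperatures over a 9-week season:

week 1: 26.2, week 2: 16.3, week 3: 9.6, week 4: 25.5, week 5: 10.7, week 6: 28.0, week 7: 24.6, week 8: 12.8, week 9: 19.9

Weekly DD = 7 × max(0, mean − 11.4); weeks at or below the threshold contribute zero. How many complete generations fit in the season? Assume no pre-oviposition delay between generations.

2 generations

Weekly DD (7 × max(0, T̄ − 11.4)): 103.6, 34.3, 0.0, 98.7, 0.0, 116.2, 92.4, 9.8, 59.5.
Season total = 514.5 DD.
Complete generations = ⌊514.5 / 197⌋ = 2.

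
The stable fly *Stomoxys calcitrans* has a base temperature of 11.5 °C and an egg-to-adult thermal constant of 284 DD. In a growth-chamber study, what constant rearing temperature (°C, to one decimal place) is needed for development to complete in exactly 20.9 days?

25.1 °C

Required daily accumulation = 284 / 20.9 = 13.589 DD/day.
T = T_base + 13.589 = 11.5 + 13.589 = 25.089 ≈ 25.1 °C.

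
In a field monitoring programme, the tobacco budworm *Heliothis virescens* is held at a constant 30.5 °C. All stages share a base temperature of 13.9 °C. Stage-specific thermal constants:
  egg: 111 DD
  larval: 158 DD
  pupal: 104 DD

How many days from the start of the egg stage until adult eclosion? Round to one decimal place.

Daily accumulation at 30.5 °C = 30.5 − 13.9 = 16.6 DD/day.
Total K = 111 + 158 + 104 = 373 DD.
Total duration = 373 / 16.6 = 22.470 ≈ 22.5 days.

22.5 days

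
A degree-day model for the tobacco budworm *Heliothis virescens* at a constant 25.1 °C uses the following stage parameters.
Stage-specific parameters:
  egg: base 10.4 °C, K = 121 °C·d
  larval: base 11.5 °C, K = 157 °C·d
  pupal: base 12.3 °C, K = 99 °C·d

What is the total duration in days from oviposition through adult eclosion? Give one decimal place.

27.5 days

egg: 121 / (25.1 − 10.4) = 121 / 14.7 = 8.231 d.
larval: 157 / (25.1 − 11.5) = 157 / 13.6 = 11.544 d.
pupal: 99 / (25.1 − 12.3) = 99 / 12.8 = 7.734 d.
Sum = 27.510 ≈ 27.5 days.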